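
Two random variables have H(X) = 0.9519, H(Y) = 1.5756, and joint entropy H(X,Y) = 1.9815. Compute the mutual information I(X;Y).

I(X;Y) = H(X) + H(Y) - H(X,Y)
I(X;Y) = 0.9519 + 1.5756 - 1.9815 = 0.546 bits


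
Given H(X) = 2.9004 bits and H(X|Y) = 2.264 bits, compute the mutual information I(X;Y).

I(X;Y) = H(X) - H(X|Y)
I(X;Y) = 2.9004 - 2.264 = 0.6364 bits


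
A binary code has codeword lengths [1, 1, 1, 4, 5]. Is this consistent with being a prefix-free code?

Kraft inequality: Σ 2^(-l_i) ≤ 1 for prefix-free code
Calculating: 2^(-1) + 2^(-1) + 2^(-1) + 2^(-4) + 2^(-5)
= 0.5 + 0.5 + 0.5 + 0.0625 + 0.03125
= 1.5938
Since 1.5938 > 1, prefix-free code does not exist


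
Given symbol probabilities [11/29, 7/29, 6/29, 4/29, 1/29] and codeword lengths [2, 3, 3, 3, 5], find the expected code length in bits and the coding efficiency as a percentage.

Average length L = Σ p_i × l_i = 2.6897 bits
Entropy H = 2.0575 bits
Efficiency η = H/L × 100% = 76.50%


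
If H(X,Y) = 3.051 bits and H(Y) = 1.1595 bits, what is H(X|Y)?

Chain rule: H(X,Y) = H(X|Y) + H(Y)
H(X|Y) = H(X,Y) - H(Y) = 3.051 - 1.1595 = 1.8915 bits


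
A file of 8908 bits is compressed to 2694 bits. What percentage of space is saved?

Space savings = (1 - Compressed/Original) × 100%
= (1 - 2694/8908) × 100%
= 69.76%


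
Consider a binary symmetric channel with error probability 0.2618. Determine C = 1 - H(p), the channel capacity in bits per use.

For BSC with error probability p:
C = 1 - H(p) where H(p) is binary entropy
H(0.2618) = -0.2618 × log₂(0.2618) - 0.7382 × log₂(0.7382)
H(p) = 0.8295
C = 1 - 0.8295 = 0.1705 bits/use


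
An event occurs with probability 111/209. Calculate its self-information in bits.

Information content I(x) = -log₂(p(x))
I = -log₂(111/209) = -log₂(0.5311)
I = 0.9129 bits


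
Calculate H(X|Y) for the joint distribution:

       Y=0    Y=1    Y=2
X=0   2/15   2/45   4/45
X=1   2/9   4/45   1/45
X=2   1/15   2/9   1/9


H(X|Y) = Σ_y p(y) H(X|Y=y)
  p(Y=0) = 19/45, H(X|Y=0) = 1.4330
  p(Y=1) = 16/45, H(X|Y=1) = 1.2988
  p(Y=2) = 2/9, H(X|Y=2) = 1.3610
H(X|Y) = 0.4222×1.4330 + 0.3556×1.2988 + 0.2222×1.3610 = 1.3693 bits


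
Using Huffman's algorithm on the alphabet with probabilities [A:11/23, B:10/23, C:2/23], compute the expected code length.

Huffman tree construction:
Combine smallest probabilities repeatedly
Resulting codes:
  A: 0 (length 1)
  B: 11 (length 2)
  C: 10 (length 2)
Average length = Σ p(s) × length(s) = 1.5217 bits


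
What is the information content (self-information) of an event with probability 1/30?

Information content I(x) = -log₂(p(x))
I = -log₂(1/30) = -log₂(0.0333)
I = 4.9069 bits


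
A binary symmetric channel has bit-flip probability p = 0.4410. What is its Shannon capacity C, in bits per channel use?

For BSC with error probability p:
C = 1 - H(p) where H(p) is binary entropy
H(0.4410) = -0.4410 × log₂(0.4410) - 0.5590 × log₂(0.5590)
H(p) = 0.9899
C = 1 - 0.9899 = 0.0101 bits/use


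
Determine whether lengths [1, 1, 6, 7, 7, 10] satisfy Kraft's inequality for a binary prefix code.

Kraft inequality: Σ 2^(-l_i) ≤ 1 for prefix-free code
Calculating: 2^(-1) + 2^(-1) + 2^(-6) + 2^(-7) + 2^(-7) + 2^(-10)
= 0.5 + 0.5 + 0.015625 + 0.0078125 + 0.0078125 + 0.0009765625
= 1.0322
Since 1.0322 > 1, prefix-free code does not exist


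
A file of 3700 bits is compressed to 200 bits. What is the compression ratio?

Compression ratio = Original / Compressed
= 3700 / 200 = 18.50:1


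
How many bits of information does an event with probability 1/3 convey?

Information content I(x) = -log₂(p(x))
I = -log₂(1/3) = -log₂(0.3333)
I = 1.5850 bits


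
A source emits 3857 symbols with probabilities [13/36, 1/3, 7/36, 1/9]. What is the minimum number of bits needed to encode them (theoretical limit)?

Entropy H = 1.8706 bits/symbol
Minimum bits = H × n = 1.8706 × 3857
= 7214.79 bits


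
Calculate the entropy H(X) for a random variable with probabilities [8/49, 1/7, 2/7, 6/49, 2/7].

H(X) = -Σ p(x) log₂ p(x)
  -8/49 × log₂(8/49) = 0.4269
  -1/7 × log₂(1/7) = 0.4011
  -2/7 × log₂(2/7) = 0.5164
  -6/49 × log₂(6/49) = 0.3710
  -2/7 × log₂(2/7) = 0.5164
H(X) = 2.2317 bits


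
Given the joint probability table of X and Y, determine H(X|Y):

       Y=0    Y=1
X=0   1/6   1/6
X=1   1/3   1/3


H(X|Y) = Σ_y p(y) H(X|Y=y)
  p(Y=0) = 1/2, H(X|Y=0) = 0.9183
  p(Y=1) = 1/2, H(X|Y=1) = 0.9183
H(X|Y) = 0.5000×0.9183 + 0.5000×0.9183 = 0.9183 bits


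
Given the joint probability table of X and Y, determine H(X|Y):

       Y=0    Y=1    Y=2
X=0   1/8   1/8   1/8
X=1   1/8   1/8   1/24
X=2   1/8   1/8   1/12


H(X|Y) = Σ_y p(y) H(X|Y=y)
  p(Y=0) = 3/8, H(X|Y=0) = 1.5850
  p(Y=1) = 3/8, H(X|Y=1) = 1.5850
  p(Y=2) = 1/4, H(X|Y=2) = 1.4591
H(X|Y) = 0.3750×1.5850 + 0.3750×1.5850 + 0.2500×1.4591 = 1.5535 bits


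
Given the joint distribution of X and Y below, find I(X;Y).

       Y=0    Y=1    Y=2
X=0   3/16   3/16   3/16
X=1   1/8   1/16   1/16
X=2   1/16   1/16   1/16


H(X) = 1.4197, H(Y) = 1.5794, H(X,Y) = 2.9835
I(X;Y) = H(X) + H(Y) - H(X,Y) = 0.0157 bits


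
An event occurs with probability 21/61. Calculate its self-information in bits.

Information content I(x) = -log₂(p(x))
I = -log₂(21/61) = -log₂(0.3443)
I = 1.5384 bits


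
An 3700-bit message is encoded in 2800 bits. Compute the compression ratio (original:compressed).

Compression ratio = Original / Compressed
= 3700 / 2800 = 1.32:1


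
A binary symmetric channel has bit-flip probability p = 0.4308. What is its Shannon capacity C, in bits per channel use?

For BSC with error probability p:
C = 1 - H(p) where H(p) is binary entropy
H(0.4308) = -0.4308 × log₂(0.4308) - 0.5692 × log₂(0.5692)
H(p) = 0.9861
C = 1 - 0.9861 = 0.0139 bits/use


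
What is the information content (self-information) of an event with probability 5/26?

Information content I(x) = -log₂(p(x))
I = -log₂(5/26) = -log₂(0.1923)
I = 2.3785 bits


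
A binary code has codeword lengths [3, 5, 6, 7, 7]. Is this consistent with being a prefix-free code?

Kraft inequality: Σ 2^(-l_i) ≤ 1 for prefix-free code
Calculating: 2^(-3) + 2^(-5) + 2^(-6) + 2^(-7) + 2^(-7)
= 0.125 + 0.03125 + 0.015625 + 0.0078125 + 0.0078125
= 0.1875
Since 0.1875 ≤ 1, prefix-free code exists


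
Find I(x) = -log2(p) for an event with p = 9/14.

Information content I(x) = -log₂(p(x))
I = -log₂(9/14) = -log₂(0.6429)
I = 0.6374 bits


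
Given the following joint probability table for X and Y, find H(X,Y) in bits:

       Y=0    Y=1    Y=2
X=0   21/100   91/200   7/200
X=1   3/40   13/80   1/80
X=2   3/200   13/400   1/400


H(X,Y) = -Σ p(x,y) log₂ p(x,y)
  p(0,0)=21/100: -0.2100 × log₂(0.2100) = 0.4728
  p(0,1)=91/200: -0.4550 × log₂(0.4550) = 0.5169
  p(0,2)=7/200: -0.0350 × log₂(0.0350) = 0.1693
  p(1,0)=3/40: -0.0750 × log₂(0.0750) = 0.2803
  p(1,1)=13/80: -0.1625 × log₂(0.1625) = 0.4260
  p(1,2)=1/80: -0.0125 × log₂(0.0125) = 0.0790
  p(2,0)=3/200: -0.0150 × log₂(0.0150) = 0.0909
  p(2,1)=13/400: -0.0325 × log₂(0.0325) = 0.1607
  p(2,2)=1/400: -0.0025 × log₂(0.0025) = 0.0216
H(X,Y) = 2.2175 bits


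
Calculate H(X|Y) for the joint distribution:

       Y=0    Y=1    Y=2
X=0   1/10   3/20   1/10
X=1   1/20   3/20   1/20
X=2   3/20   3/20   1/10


H(X|Y) = Σ_y p(y) H(X|Y=y)
  p(Y=0) = 3/10, H(X|Y=0) = 1.4591
  p(Y=1) = 9/20, H(X|Y=1) = 1.5850
  p(Y=2) = 1/4, H(X|Y=2) = 1.5219
H(X|Y) = 0.3000×1.4591 + 0.4500×1.5850 + 0.2500×1.5219 = 1.5315 bits


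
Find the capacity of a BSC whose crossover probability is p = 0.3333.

For BSC with error probability p:
C = 1 - H(p) where H(p) is binary entropy
H(0.3333) = -0.3333 × log₂(0.3333) - 0.6667 × log₂(0.6667)
H(p) = 0.9183
C = 1 - 0.9183 = 0.0817 bits/use


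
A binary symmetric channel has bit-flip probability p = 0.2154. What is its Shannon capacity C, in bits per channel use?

For BSC with error probability p:
C = 1 - H(p) where H(p) is binary entropy
H(0.2154) = -0.2154 × log₂(0.2154) - 0.7846 × log₂(0.7846)
H(p) = 0.7517
C = 1 - 0.7517 = 0.2483 bits/use


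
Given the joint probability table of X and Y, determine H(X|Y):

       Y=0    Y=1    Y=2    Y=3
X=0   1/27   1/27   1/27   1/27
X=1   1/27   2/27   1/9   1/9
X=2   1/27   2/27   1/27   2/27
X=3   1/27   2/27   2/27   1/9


H(X|Y) = Σ_y p(y) H(X|Y=y)
  p(Y=0) = 4/27, H(X|Y=0) = 2.0000
  p(Y=1) = 7/27, H(X|Y=1) = 1.9502
  p(Y=2) = 7/27, H(X|Y=2) = 1.8424
  p(Y=3) = 1/3, H(X|Y=3) = 1.8911
H(X|Y) = 0.1481×2.0000 + 0.2593×1.9502 + 0.2593×1.8424 + 0.3333×1.8911 = 1.9099 bits


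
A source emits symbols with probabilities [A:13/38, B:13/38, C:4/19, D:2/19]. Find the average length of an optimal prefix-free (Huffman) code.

Huffman tree construction:
Combine smallest probabilities repeatedly
Resulting codes:
  A: 11 (length 2)
  B: 0 (length 1)
  C: 101 (length 3)
  D: 100 (length 3)
Average length = Σ p(s) × length(s) = 1.9737 bits


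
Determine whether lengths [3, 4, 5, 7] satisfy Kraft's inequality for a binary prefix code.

Kraft inequality: Σ 2^(-l_i) ≤ 1 for prefix-free code
Calculating: 2^(-3) + 2^(-4) + 2^(-5) + 2^(-7)
= 0.125 + 0.0625 + 0.03125 + 0.0078125
= 0.2266
Since 0.2266 ≤ 1, prefix-free code exists


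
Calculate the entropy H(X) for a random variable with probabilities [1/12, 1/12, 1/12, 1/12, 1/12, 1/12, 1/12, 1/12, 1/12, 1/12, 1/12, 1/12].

H(X) = -Σ p(x) log₂ p(x)
  -1/12 × log₂(1/12) = 0.2987
  -1/12 × log₂(1/12) = 0.2987
  -1/12 × log₂(1/12) = 0.2987
  -1/12 × log₂(1/12) = 0.2987
  -1/12 × log₂(1/12) = 0.2987
  -1/12 × log₂(1/12) = 0.2987
  -1/12 × log₂(1/12) = 0.2987
  -1/12 × log₂(1/12) = 0.2987
  -1/12 × log₂(1/12) = 0.2987
  -1/12 × log₂(1/12) = 0.2987
  -1/12 × log₂(1/12) = 0.2987
  -1/12 × log₂(1/12) = 0.2987
H(X) = 3.5850 bits


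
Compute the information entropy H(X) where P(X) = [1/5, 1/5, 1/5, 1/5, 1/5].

H(X) = -Σ p(x) log₂ p(x)
  -1/5 × log₂(1/5) = 0.4644
  -1/5 × log₂(1/5) = 0.4644
  -1/5 × log₂(1/5) = 0.4644
  -1/5 × log₂(1/5) = 0.4644
  -1/5 × log₂(1/5) = 0.4644
H(X) = 2.3219 bits


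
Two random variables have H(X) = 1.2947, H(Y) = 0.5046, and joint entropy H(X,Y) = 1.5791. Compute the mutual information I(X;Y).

I(X;Y) = H(X) + H(Y) - H(X,Y)
I(X;Y) = 1.2947 + 0.5046 - 1.5791 = 0.2202 bits


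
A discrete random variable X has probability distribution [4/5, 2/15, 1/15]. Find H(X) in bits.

H(X) = -Σ p(x) log₂ p(x)
  -4/5 × log₂(4/5) = 0.2575
  -2/15 × log₂(2/15) = 0.3876
  -1/15 × log₂(1/15) = 0.2605
H(X) = 0.9056 bits


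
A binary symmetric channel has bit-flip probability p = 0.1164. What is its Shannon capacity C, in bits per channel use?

For BSC with error probability p:
C = 1 - H(p) where H(p) is binary entropy
H(0.1164) = -0.1164 × log₂(0.1164) - 0.8836 × log₂(0.8836)
H(p) = 0.5189
C = 1 - 0.5189 = 0.4811 bits/use


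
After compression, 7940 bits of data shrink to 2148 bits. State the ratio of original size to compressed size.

Compression ratio = Original / Compressed
= 7940 / 2148 = 3.70:1


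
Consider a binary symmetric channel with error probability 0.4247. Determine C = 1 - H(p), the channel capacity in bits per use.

For BSC with error probability p:
C = 1 - H(p) where H(p) is binary entropy
H(0.4247) = -0.4247 × log₂(0.4247) - 0.5753 × log₂(0.5753)
H(p) = 0.9836
C = 1 - 0.9836 = 0.0164 bits/use


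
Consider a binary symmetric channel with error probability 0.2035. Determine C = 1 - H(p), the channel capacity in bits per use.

For BSC with error probability p:
C = 1 - H(p) where H(p) is binary entropy
H(0.2035) = -0.2035 × log₂(0.2035) - 0.7965 × log₂(0.7965)
H(p) = 0.7289
C = 1 - 0.7289 = 0.2711 bits/use


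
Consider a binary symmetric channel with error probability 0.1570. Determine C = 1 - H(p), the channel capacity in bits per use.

For BSC with error probability p:
C = 1 - H(p) where H(p) is binary entropy
H(0.1570) = -0.1570 × log₂(0.1570) - 0.8430 × log₂(0.8430)
H(p) = 0.6271
C = 1 - 0.6271 = 0.3729 bits/use


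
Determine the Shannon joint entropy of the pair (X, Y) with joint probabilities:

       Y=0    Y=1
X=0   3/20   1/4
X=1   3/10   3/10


H(X,Y) = -Σ p(x,y) log₂ p(x,y)
  p(0,0)=3/20: -0.1500 × log₂(0.1500) = 0.4105
  p(0,1)=1/4: -0.2500 × log₂(0.2500) = 0.5000
  p(1,0)=3/10: -0.3000 × log₂(0.3000) = 0.5211
  p(1,1)=3/10: -0.3000 × log₂(0.3000) = 0.5211
H(X,Y) = 1.9527 bits


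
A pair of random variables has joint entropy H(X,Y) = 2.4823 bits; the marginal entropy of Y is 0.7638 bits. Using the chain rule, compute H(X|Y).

Chain rule: H(X,Y) = H(X|Y) + H(Y)
H(X|Y) = H(X,Y) - H(Y) = 2.4823 - 0.7638 = 1.7185 bits


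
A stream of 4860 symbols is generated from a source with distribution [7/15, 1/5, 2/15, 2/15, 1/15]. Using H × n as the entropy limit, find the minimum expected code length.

Entropy H = 2.0131 bits/symbol
Minimum bits = H × n = 2.0131 × 4860
= 9783.82 bits


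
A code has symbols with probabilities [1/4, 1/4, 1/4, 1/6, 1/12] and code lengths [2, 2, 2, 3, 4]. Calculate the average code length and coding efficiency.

Average length L = Σ p_i × l_i = 2.3333 bits
Entropy H = 2.2296 bits
Efficiency η = H/L × 100% = 95.55%


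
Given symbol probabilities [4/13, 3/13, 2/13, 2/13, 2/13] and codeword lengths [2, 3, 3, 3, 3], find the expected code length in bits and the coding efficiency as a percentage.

Average length L = Σ p_i × l_i = 2.6923 bits
Entropy H = 2.2578 bits
Efficiency η = H/L × 100% = 83.86%


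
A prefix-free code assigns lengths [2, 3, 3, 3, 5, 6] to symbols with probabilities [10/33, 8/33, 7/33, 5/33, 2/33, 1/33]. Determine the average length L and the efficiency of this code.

Average length L = Σ p_i × l_i = 2.9091 bits
Entropy H = 2.3026 bits
Efficiency η = H/L × 100% = 79.15%


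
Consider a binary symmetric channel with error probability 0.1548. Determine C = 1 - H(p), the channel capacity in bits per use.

For BSC with error probability p:
C = 1 - H(p) where H(p) is binary entropy
H(0.1548) = -0.1548 × log₂(0.1548) - 0.8452 × log₂(0.8452)
H(p) = 0.6217
C = 1 - 0.6217 = 0.3783 bits/use


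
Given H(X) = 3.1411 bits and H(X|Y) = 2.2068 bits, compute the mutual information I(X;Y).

I(X;Y) = H(X) - H(X|Y)
I(X;Y) = 3.1411 - 2.2068 = 0.9343 bits


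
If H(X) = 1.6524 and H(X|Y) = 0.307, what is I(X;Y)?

I(X;Y) = H(X) - H(X|Y)
I(X;Y) = 1.6524 - 0.307 = 1.3454 bits


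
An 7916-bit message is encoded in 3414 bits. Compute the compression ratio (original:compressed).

Compression ratio = Original / Compressed
= 7916 / 3414 = 2.32:1


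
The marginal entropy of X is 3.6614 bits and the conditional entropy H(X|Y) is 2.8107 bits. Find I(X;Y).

I(X;Y) = H(X) - H(X|Y)
I(X;Y) = 3.6614 - 2.8107 = 0.8507 bits


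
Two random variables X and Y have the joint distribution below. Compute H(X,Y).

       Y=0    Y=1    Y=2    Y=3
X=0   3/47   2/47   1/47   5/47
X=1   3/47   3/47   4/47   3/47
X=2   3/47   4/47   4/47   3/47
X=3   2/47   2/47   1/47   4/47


H(X,Y) = -Σ p(x,y) log₂ p(x,y)
  p(0,0)=3/47: -0.0638 × log₂(0.0638) = 0.2534
  p(0,1)=2/47: -0.0426 × log₂(0.0426) = 0.1938
  p(0,2)=1/47: -0.0213 × log₂(0.0213) = 0.1182
  p(0,3)=5/47: -0.1064 × log₂(0.1064) = 0.3439
  p(1,0)=3/47: -0.0638 × log₂(0.0638) = 0.2534
  p(1,1)=3/47: -0.0638 × log₂(0.0638) = 0.2534
  p(1,2)=4/47: -0.0851 × log₂(0.0851) = 0.3025
  p(1,3)=3/47: -0.0638 × log₂(0.0638) = 0.2534
  p(2,0)=3/47: -0.0638 × log₂(0.0638) = 0.2534
  p(2,1)=4/47: -0.0851 × log₂(0.0851) = 0.3025
  p(2,2)=4/47: -0.0851 × log₂(0.0851) = 0.3025
  p(2,3)=3/47: -0.0638 × log₂(0.0638) = 0.2534
  p(3,0)=2/47: -0.0426 × log₂(0.0426) = 0.1938
  p(3,1)=2/47: -0.0426 × log₂(0.0426) = 0.1938
  p(3,2)=1/47: -0.0213 × log₂(0.0213) = 0.1182
  p(3,3)=4/47: -0.0851 × log₂(0.0851) = 0.3025
H(X,Y) = 3.8921 bits


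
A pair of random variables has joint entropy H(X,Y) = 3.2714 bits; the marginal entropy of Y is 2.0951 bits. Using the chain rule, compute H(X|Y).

Chain rule: H(X,Y) = H(X|Y) + H(Y)
H(X|Y) = H(X,Y) - H(Y) = 3.2714 - 2.0951 = 1.1763 bits


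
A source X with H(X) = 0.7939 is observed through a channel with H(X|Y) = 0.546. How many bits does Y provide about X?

I(X;Y) = H(X) - H(X|Y)
I(X;Y) = 0.7939 - 0.546 = 0.2479 bits


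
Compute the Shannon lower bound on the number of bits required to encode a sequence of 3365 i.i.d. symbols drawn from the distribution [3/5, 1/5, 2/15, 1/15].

Entropy H = 1.5546 bits/symbol
Minimum bits = H × n = 1.5546 × 3365
= 5231.26 bits


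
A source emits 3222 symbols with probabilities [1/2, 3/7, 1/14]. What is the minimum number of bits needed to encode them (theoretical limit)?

Entropy H = 1.2958 bits/symbol
Minimum bits = H × n = 1.2958 × 3222
= 4175.18 bits


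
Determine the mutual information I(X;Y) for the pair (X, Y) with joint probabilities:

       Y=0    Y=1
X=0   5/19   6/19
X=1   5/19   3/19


H(X) = 0.9819, H(Y) = 0.9980, H(X,Y) = 1.9593
I(X;Y) = H(X) + H(Y) - H(X,Y) = 0.0206 bits


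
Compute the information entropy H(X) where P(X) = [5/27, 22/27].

H(X) = -Σ p(x) log₂ p(x)
  -5/27 × log₂(5/27) = 0.4505
  -22/27 × log₂(22/27) = 0.2407
H(X) = 0.6913 bits


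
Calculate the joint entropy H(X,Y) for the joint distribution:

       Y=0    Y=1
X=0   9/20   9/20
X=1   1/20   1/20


H(X,Y) = -Σ p(x,y) log₂ p(x,y)
  p(0,0)=9/20: -0.4500 × log₂(0.4500) = 0.5184
  p(0,1)=9/20: -0.4500 × log₂(0.4500) = 0.5184
  p(1,0)=1/20: -0.0500 × log₂(0.0500) = 0.2161
  p(1,1)=1/20: -0.0500 × log₂(0.0500) = 0.2161
H(X,Y) = 1.4690 bits


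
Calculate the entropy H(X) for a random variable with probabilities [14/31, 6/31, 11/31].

H(X) = -Σ p(x) log₂ p(x)
  -14/31 × log₂(14/31) = 0.5179
  -6/31 × log₂(6/31) = 0.4586
  -11/31 × log₂(11/31) = 0.5304
H(X) = 1.5069 bits


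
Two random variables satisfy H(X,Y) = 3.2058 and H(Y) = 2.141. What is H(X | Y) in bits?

Chain rule: H(X,Y) = H(X|Y) + H(Y)
H(X|Y) = H(X,Y) - H(Y) = 3.2058 - 2.141 = 1.0648 bits


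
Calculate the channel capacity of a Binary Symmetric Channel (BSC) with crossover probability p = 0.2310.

For BSC with error probability p:
C = 1 - H(p) where H(p) is binary entropy
H(0.2310) = -0.2310 × log₂(0.2310) - 0.7690 × log₂(0.7690)
H(p) = 0.7798
C = 1 - 0.7798 = 0.2202 bits/use


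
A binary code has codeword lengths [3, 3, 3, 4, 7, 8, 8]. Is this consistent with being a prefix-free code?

Kraft inequality: Σ 2^(-l_i) ≤ 1 for prefix-free code
Calculating: 2^(-3) + 2^(-3) + 2^(-3) + 2^(-4) + 2^(-7) + 2^(-8) + 2^(-8)
= 0.125 + 0.125 + 0.125 + 0.0625 + 0.0078125 + 0.00390625 + 0.00390625
= 0.4531
Since 0.4531 ≤ 1, prefix-free code exists


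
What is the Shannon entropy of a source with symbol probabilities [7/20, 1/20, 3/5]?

H(X) = -Σ p(x) log₂ p(x)
  -7/20 × log₂(7/20) = 0.5301
  -1/20 × log₂(1/20) = 0.2161
  -3/5 × log₂(3/5) = 0.4422
H(X) = 1.1884 bits


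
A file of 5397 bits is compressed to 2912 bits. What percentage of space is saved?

Space savings = (1 - Compressed/Original) × 100%
= (1 - 2912/5397) × 100%
= 46.04%


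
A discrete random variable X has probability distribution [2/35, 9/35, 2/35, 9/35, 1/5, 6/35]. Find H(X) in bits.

H(X) = -Σ p(x) log₂ p(x)
  -2/35 × log₂(2/35) = 0.2360
  -9/35 × log₂(9/35) = 0.5038
  -2/35 × log₂(2/35) = 0.2360
  -9/35 × log₂(9/35) = 0.5038
  -1/5 × log₂(1/5) = 0.4644
  -6/35 × log₂(6/35) = 0.4362
H(X) = 2.3801 bits


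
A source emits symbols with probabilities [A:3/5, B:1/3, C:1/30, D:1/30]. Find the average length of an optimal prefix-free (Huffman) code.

Huffman tree construction:
Combine smallest probabilities repeatedly
Resulting codes:
  A: 1 (length 1)
  B: 01 (length 2)
  C: 000 (length 3)
  D: 001 (length 3)
Average length = Σ p(s) × length(s) = 1.4667 bits


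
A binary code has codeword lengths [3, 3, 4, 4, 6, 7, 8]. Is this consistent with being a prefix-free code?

Kraft inequality: Σ 2^(-l_i) ≤ 1 for prefix-free code
Calculating: 2^(-3) + 2^(-3) + 2^(-4) + 2^(-4) + 2^(-6) + 2^(-7) + 2^(-8)
= 0.125 + 0.125 + 0.0625 + 0.0625 + 0.015625 + 0.0078125 + 0.00390625
= 0.4023
Since 0.4023 ≤ 1, prefix-free code exists


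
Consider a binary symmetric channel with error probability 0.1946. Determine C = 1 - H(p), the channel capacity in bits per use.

For BSC with error probability p:
C = 1 - H(p) where H(p) is binary entropy
H(0.1946) = -0.1946 × log₂(0.1946) - 0.8054 × log₂(0.8054)
H(p) = 0.7110
C = 1 - 0.7110 = 0.2890 bits/use


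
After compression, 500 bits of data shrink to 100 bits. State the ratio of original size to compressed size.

Compression ratio = Original / Compressed
= 500 / 100 = 5.00:1


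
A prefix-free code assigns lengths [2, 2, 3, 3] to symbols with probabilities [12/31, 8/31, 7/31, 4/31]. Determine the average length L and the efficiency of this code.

Average length L = Σ p_i × l_i = 2.3548 bits
Entropy H = 1.9003 bits
Efficiency η = H/L × 100% = 80.70%


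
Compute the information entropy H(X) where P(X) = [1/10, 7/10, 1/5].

H(X) = -Σ p(x) log₂ p(x)
  -1/10 × log₂(1/10) = 0.3322
  -7/10 × log₂(7/10) = 0.3602
  -1/5 × log₂(1/5) = 0.4644
H(X) = 1.1568 bits


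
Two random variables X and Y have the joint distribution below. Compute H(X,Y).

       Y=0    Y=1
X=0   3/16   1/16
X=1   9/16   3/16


H(X,Y) = -Σ p(x,y) log₂ p(x,y)
  p(0,0)=3/16: -0.1875 × log₂(0.1875) = 0.4528
  p(0,1)=1/16: -0.0625 × log₂(0.0625) = 0.2500
  p(1,0)=9/16: -0.5625 × log₂(0.5625) = 0.4669
  p(1,1)=3/16: -0.1875 × log₂(0.1875) = 0.4528
H(X,Y) = 1.6226 bits


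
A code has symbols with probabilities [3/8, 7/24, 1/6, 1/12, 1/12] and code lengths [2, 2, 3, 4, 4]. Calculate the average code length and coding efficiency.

Average length L = Σ p_i × l_i = 2.5000 bits
Entropy H = 2.0774 bits
Efficiency η = H/L × 100% = 83.10%


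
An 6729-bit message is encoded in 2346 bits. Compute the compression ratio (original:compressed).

Compression ratio = Original / Compressed
= 6729 / 2346 = 2.87:1


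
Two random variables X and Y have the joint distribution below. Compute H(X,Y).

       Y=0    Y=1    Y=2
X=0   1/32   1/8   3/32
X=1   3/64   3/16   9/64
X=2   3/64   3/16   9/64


H(X,Y) = -Σ p(x,y) log₂ p(x,y)
  p(0,0)=1/32: -0.0312 × log₂(0.0312) = 0.1562
  p(0,1)=1/8: -0.1250 × log₂(0.1250) = 0.3750
  p(0,2)=3/32: -0.0938 × log₂(0.0938) = 0.3202
  p(1,0)=3/64: -0.0469 × log₂(0.0469) = 0.2070
  p(1,1)=3/16: -0.1875 × log₂(0.1875) = 0.4528
  p(1,2)=9/64: -0.1406 × log₂(0.1406) = 0.3980
  p(2,0)=3/64: -0.0469 × log₂(0.0469) = 0.2070
  p(2,1)=3/16: -0.1875 × log₂(0.1875) = 0.4528
  p(2,2)=9/64: -0.1406 × log₂(0.1406) = 0.3980
H(X,Y) = 2.9669 bits


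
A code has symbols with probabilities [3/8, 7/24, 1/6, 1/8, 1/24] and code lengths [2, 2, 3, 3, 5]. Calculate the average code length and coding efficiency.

Average length L = Σ p_i × l_i = 2.4167 bits
Entropy H = 2.0460 bits
Efficiency η = H/L × 100% = 84.66%


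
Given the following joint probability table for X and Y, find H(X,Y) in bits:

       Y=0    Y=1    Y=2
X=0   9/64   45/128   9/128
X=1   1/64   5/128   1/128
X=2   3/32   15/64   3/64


H(X,Y) = -Σ p(x,y) log₂ p(x,y)
  p(0,0)=9/64: -0.1406 × log₂(0.1406) = 0.3980
  p(0,1)=45/128: -0.3516 × log₂(0.3516) = 0.5302
  p(0,2)=9/128: -0.0703 × log₂(0.0703) = 0.2693
  p(1,0)=1/64: -0.0156 × log₂(0.0156) = 0.0938
  p(1,1)=5/128: -0.0391 × log₂(0.0391) = 0.1827
  p(1,2)=1/128: -0.0078 × log₂(0.0078) = 0.0547
  p(2,0)=3/32: -0.0938 × log₂(0.0938) = 0.3202
  p(2,1)=15/64: -0.2344 × log₂(0.2344) = 0.4906
  p(2,2)=3/64: -0.0469 × log₂(0.0469) = 0.2070
H(X,Y) = 2.5464 bits


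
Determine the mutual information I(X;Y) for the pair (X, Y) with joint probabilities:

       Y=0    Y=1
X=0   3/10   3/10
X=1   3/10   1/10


H(X) = 0.9710, H(Y) = 0.9710, H(X,Y) = 1.8955
I(X;Y) = H(X) + H(Y) - H(X,Y) = 0.0464 bits


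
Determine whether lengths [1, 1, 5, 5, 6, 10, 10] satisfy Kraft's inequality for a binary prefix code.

Kraft inequality: Σ 2^(-l_i) ≤ 1 for prefix-free code
Calculating: 2^(-1) + 2^(-1) + 2^(-5) + 2^(-5) + 2^(-6) + 2^(-10) + 2^(-10)
= 0.5 + 0.5 + 0.03125 + 0.03125 + 0.015625 + 0.0009765625 + 0.0009765625
= 1.0801
Since 1.0801 > 1, prefix-free code does not exist


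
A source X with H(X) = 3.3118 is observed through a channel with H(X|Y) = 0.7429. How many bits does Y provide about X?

I(X;Y) = H(X) - H(X|Y)
I(X;Y) = 3.3118 - 0.7429 = 2.5689 bits


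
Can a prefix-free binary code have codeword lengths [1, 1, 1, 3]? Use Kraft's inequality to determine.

Kraft inequality: Σ 2^(-l_i) ≤ 1 for prefix-free code
Calculating: 2^(-1) + 2^(-1) + 2^(-1) + 2^(-3)
= 0.5 + 0.5 + 0.5 + 0.125
= 1.6250
Since 1.6250 > 1, prefix-free code does not exist


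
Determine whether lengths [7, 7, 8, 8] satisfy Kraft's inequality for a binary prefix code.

Kraft inequality: Σ 2^(-l_i) ≤ 1 for prefix-free code
Calculating: 2^(-7) + 2^(-7) + 2^(-8) + 2^(-8)
= 0.0078125 + 0.0078125 + 0.00390625 + 0.00390625
= 0.0234
Since 0.0234 ≤ 1, prefix-free code exists


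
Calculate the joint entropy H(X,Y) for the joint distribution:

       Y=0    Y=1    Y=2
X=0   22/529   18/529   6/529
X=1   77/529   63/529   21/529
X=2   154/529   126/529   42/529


H(X,Y) = -Σ p(x,y) log₂ p(x,y)
  p(0,0)=22/529: -0.0416 × log₂(0.0416) = 0.1908
  p(0,1)=18/529: -0.0340 × log₂(0.0340) = 0.1660
  p(0,2)=6/529: -0.0113 × log₂(0.0113) = 0.0733
  p(1,0)=77/529: -0.1456 × log₂(0.1456) = 0.4047
  p(1,1)=63/529: -0.1191 × log₂(0.1191) = 0.3656
  p(1,2)=21/529: -0.0397 × log₂(0.0397) = 0.1848
  p(2,0)=154/529: -0.2911 × log₂(0.2911) = 0.5183
  p(2,1)=126/529: -0.2382 × log₂(0.2382) = 0.4930
  p(2,2)=42/529: -0.0794 × log₂(0.0794) = 0.2902
H(X,Y) = 2.6866 bits


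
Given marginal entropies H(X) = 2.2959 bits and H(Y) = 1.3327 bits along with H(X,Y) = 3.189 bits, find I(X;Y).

I(X;Y) = H(X) + H(Y) - H(X,Y)
I(X;Y) = 2.2959 + 1.3327 - 3.189 = 0.4396 bits


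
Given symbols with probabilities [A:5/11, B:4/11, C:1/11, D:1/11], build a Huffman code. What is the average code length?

Huffman tree construction:
Combine smallest probabilities repeatedly
Resulting codes:
  A: 0 (length 1)
  B: 11 (length 2)
  C: 100 (length 3)
  D: 101 (length 3)
Average length = Σ p(s) × length(s) = 1.7273 bits


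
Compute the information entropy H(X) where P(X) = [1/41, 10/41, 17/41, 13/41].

H(X) = -Σ p(x) log₂ p(x)
  -1/41 × log₂(1/41) = 0.1307
  -10/41 × log₂(10/41) = 0.4965
  -17/41 × log₂(17/41) = 0.5266
  -13/41 × log₂(13/41) = 0.5254
H(X) = 1.6792 bits


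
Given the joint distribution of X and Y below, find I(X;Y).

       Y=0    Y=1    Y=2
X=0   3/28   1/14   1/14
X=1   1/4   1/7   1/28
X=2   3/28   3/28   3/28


H(X) = 1.5502, H(Y) = 1.5165, H(X,Y) = 2.9977
I(X;Y) = H(X) + H(Y) - H(X,Y) = 0.0690 bits


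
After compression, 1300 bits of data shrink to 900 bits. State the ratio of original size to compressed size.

Compression ratio = Original / Compressed
= 1300 / 900 = 1.44:1


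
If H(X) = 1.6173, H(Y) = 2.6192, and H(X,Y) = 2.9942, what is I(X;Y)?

I(X;Y) = H(X) + H(Y) - H(X,Y)
I(X;Y) = 1.6173 + 2.6192 - 2.9942 = 1.2423 bits


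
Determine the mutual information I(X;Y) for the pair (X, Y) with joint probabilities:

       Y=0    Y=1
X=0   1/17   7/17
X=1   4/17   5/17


H(X) = 0.9975, H(Y) = 0.8740, H(X,Y) = 1.7780
I(X;Y) = H(X) + H(Y) - H(X,Y) = 0.0935 bits


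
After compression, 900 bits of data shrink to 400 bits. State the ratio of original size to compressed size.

Compression ratio = Original / Compressed
= 900 / 400 = 2.25:1


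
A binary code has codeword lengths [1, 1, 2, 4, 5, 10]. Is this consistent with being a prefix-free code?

Kraft inequality: Σ 2^(-l_i) ≤ 1 for prefix-free code
Calculating: 2^(-1) + 2^(-1) + 2^(-2) + 2^(-4) + 2^(-5) + 2^(-10)
= 0.5 + 0.5 + 0.25 + 0.0625 + 0.03125 + 0.0009765625
= 1.3447
Since 1.3447 > 1, prefix-free code does not exist


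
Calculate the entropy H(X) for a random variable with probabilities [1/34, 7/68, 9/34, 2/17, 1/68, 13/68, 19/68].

H(X) = -Σ p(x) log₂ p(x)
  -1/34 × log₂(1/34) = 0.1496
  -7/68 × log₂(7/68) = 0.3377
  -9/34 × log₂(9/34) = 0.5076
  -2/17 × log₂(2/17) = 0.3632
  -1/68 × log₂(1/68) = 0.0895
  -13/68 × log₂(13/68) = 0.4563
  -19/68 × log₂(19/68) = 0.5140
H(X) = 2.4180 bits


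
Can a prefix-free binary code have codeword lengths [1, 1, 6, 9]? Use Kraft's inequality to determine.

Kraft inequality: Σ 2^(-l_i) ≤ 1 for prefix-free code
Calculating: 2^(-1) + 2^(-1) + 2^(-6) + 2^(-9)
= 0.5 + 0.5 + 0.015625 + 0.001953125
= 1.0176
Since 1.0176 > 1, prefix-free code does not exist


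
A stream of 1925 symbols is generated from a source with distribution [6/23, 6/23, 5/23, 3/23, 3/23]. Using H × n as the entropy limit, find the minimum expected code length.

Entropy H = 2.2567 bits/symbol
Minimum bits = H × n = 2.2567 × 1925
= 4344.05 bits


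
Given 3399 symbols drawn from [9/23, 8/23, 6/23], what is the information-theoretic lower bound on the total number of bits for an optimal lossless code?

Entropy H = 1.5653 bits/symbol
Minimum bits = H × n = 1.5653 × 3399
= 5320.59 bits


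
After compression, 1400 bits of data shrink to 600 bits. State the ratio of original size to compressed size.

Compression ratio = Original / Compressed
= 1400 / 600 = 2.33:1


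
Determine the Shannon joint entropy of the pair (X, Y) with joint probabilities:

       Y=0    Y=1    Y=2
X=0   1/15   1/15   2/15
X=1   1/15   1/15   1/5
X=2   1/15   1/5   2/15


H(X,Y) = -Σ p(x,y) log₂ p(x,y)
  p(0,0)=1/15: -0.0667 × log₂(0.0667) = 0.2605
  p(0,1)=1/15: -0.0667 × log₂(0.0667) = 0.2605
  p(0,2)=2/15: -0.1333 × log₂(0.1333) = 0.3876
  p(1,0)=1/15: -0.0667 × log₂(0.0667) = 0.2605
  p(1,1)=1/15: -0.0667 × log₂(0.0667) = 0.2605
  p(1,2)=1/5: -0.2000 × log₂(0.2000) = 0.4644
  p(2,0)=1/15: -0.0667 × log₂(0.0667) = 0.2605
  p(2,1)=1/5: -0.2000 × log₂(0.2000) = 0.4644
  p(2,2)=2/15: -0.1333 × log₂(0.1333) = 0.3876
H(X,Y) = 3.0062 bits


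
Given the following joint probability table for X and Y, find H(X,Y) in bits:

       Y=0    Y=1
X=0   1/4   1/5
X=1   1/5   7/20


H(X,Y) = -Σ p(x,y) log₂ p(x,y)
  p(0,0)=1/4: -0.2500 × log₂(0.2500) = 0.5000
  p(0,1)=1/5: -0.2000 × log₂(0.2000) = 0.4644
  p(1,0)=1/5: -0.2000 × log₂(0.2000) = 0.4644
  p(1,1)=7/20: -0.3500 × log₂(0.3500) = 0.5301
H(X,Y) = 1.9589 bits


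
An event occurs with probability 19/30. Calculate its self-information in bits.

Information content I(x) = -log₂(p(x))
I = -log₂(19/30) = -log₂(0.6333)
I = 0.6590 bits


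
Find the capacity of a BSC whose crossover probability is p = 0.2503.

For BSC with error probability p:
C = 1 - H(p) where H(p) is binary entropy
H(0.2503) = -0.2503 × log₂(0.2503) - 0.7497 × log₂(0.7497)
H(p) = 0.8118
C = 1 - 0.8118 = 0.1882 bits/use


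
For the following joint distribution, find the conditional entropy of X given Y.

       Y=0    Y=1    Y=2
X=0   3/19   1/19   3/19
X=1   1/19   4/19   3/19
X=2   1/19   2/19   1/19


H(X|Y) = Σ_y p(y) H(X|Y=y)
  p(Y=0) = 5/19, H(X|Y=0) = 1.3710
  p(Y=1) = 7/19, H(X|Y=1) = 1.3788
  p(Y=2) = 7/19, H(X|Y=2) = 1.4488
H(X|Y) = 0.2632×1.3710 + 0.3684×1.3788 + 0.3684×1.4488 = 1.4025 bits


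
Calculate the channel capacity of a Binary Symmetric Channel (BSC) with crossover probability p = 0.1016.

For BSC with error probability p:
C = 1 - H(p) where H(p) is binary entropy
H(0.1016) = -0.1016 × log₂(0.1016) - 0.8984 × log₂(0.8984)
H(p) = 0.4740
C = 1 - 0.4740 = 0.5260 bits/use


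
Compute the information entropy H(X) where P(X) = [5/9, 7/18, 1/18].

H(X) = -Σ p(x) log₂ p(x)
  -5/9 × log₂(5/9) = 0.4711
  -7/18 × log₂(7/18) = 0.5299
  -1/18 × log₂(1/18) = 0.2317
H(X) = 1.2327 bits


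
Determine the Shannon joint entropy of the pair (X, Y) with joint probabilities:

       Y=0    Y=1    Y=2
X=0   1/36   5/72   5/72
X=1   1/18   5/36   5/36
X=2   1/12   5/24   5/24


H(X,Y) = -Σ p(x,y) log₂ p(x,y)
  p(0,0)=1/36: -0.0278 × log₂(0.0278) = 0.1436
  p(0,1)=5/72: -0.0694 × log₂(0.0694) = 0.2672
  p(0,2)=5/72: -0.0694 × log₂(0.0694) = 0.2672
  p(1,0)=1/18: -0.0556 × log₂(0.0556) = 0.2317
  p(1,1)=5/36: -0.1389 × log₂(0.1389) = 0.3956
  p(1,2)=5/36: -0.1389 × log₂(0.1389) = 0.3956
  p(2,0)=1/12: -0.0833 × log₂(0.0833) = 0.2987
  p(2,1)=5/24: -0.2083 × log₂(0.2083) = 0.4715
  p(2,2)=5/24: -0.2083 × log₂(0.2083) = 0.4715
H(X,Y) = 2.9425 bits


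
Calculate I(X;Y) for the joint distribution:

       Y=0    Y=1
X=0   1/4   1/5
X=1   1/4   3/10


H(X) = 0.9928, H(Y) = 1.0000, H(X,Y) = 1.9855
I(X;Y) = H(X) + H(Y) - H(X,Y) = 0.0073 bits


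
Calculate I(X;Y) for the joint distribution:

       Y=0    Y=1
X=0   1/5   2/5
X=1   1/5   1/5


H(X) = 0.9710, H(Y) = 0.9710, H(X,Y) = 1.9219
I(X;Y) = H(X) + H(Y) - H(X,Y) = 0.0200 bits


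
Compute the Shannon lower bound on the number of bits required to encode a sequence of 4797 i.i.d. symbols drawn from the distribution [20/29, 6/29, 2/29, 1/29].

Entropy H = 1.2736 bits/symbol
Minimum bits = H × n = 1.2736 × 4797
= 6109.25 bits


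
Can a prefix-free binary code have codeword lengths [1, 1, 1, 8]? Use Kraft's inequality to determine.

Kraft inequality: Σ 2^(-l_i) ≤ 1 for prefix-free code
Calculating: 2^(-1) + 2^(-1) + 2^(-1) + 2^(-8)
= 0.5 + 0.5 + 0.5 + 0.00390625
= 1.5039
Since 1.5039 > 1, prefix-free code does not exist


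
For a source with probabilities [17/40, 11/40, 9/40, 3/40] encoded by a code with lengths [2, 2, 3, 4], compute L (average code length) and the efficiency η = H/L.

Average length L = Σ p_i × l_i = 2.3750 bits
Entropy H = 1.8013 bits
Efficiency η = H/L × 100% = 75.84%


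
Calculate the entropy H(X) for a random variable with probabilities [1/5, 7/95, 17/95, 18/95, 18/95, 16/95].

H(X) = -Σ p(x) log₂ p(x)
  -1/5 × log₂(1/5) = 0.4644
  -7/95 × log₂(7/95) = 0.2772
  -17/95 × log₂(17/95) = 0.4442
  -18/95 × log₂(18/95) = 0.4547
  -18/95 × log₂(18/95) = 0.4547
  -16/95 × log₂(16/95) = 0.4328
H(X) = 2.5281 bits


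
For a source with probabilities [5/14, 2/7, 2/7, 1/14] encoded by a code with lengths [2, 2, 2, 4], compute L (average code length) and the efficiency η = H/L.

Average length L = Σ p_i × l_i = 2.1429 bits
Entropy H = 1.8352 bits
Efficiency η = H/L × 100% = 85.64%


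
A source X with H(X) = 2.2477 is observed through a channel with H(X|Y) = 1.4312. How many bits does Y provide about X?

I(X;Y) = H(X) - H(X|Y)
I(X;Y) = 2.2477 - 1.4312 = 0.8165 bits


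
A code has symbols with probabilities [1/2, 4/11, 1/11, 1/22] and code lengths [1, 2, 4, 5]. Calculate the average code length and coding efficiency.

Average length L = Σ p_i × l_i = 1.8182 bits
Entropy H = 1.5479 bits
Efficiency η = H/L × 100% = 85.13%


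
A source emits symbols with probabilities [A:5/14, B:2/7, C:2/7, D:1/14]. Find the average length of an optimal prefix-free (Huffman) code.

Huffman tree construction:
Combine smallest probabilities repeatedly
Resulting codes:
  A: 11 (length 2)
  B: 01 (length 2)
  C: 10 (length 2)
  D: 00 (length 2)
Average length = Σ p(s) × length(s) = 2.0000 bits


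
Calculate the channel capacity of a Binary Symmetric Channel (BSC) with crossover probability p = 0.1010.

For BSC with error probability p:
C = 1 - H(p) where H(p) is binary entropy
H(0.1010) = -0.1010 × log₂(0.1010) - 0.8990 × log₂(0.8990)
H(p) = 0.4722
C = 1 - 0.4722 = 0.5278 bits/use


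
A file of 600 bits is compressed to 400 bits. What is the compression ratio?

Compression ratio = Original / Compressed
= 600 / 400 = 1.50:1


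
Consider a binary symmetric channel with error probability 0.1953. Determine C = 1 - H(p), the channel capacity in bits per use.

For BSC with error probability p:
C = 1 - H(p) where H(p) is binary entropy
H(0.1953) = -0.1953 × log₂(0.1953) - 0.8047 × log₂(0.8047)
H(p) = 0.7124
C = 1 - 0.7124 = 0.2876 bits/use


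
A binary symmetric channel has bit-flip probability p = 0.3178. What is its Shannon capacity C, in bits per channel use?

For BSC with error probability p:
C = 1 - H(p) where H(p) is binary entropy
H(0.3178) = -0.3178 × log₂(0.3178) - 0.6822 × log₂(0.6822)
H(p) = 0.9020
C = 1 - 0.9020 = 0.0980 bits/use


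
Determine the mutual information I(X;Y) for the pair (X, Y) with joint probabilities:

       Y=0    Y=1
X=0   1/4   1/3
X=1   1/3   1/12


H(X) = 0.9799, H(Y) = 0.9799, H(X,Y) = 1.8554
I(X;Y) = H(X) + H(Y) - H(X,Y) = 0.1043 bits


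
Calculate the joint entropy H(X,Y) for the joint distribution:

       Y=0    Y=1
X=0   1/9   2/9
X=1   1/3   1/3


H(X,Y) = -Σ p(x,y) log₂ p(x,y)
  p(0,0)=1/9: -0.1111 × log₂(0.1111) = 0.3522
  p(0,1)=2/9: -0.2222 × log₂(0.2222) = 0.4822
  p(1,0)=1/3: -0.3333 × log₂(0.3333) = 0.5283
  p(1,1)=1/3: -0.3333 × log₂(0.3333) = 0.5283
H(X,Y) = 1.8911 bits


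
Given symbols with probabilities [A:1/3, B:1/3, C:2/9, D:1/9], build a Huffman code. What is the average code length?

Huffman tree construction:
Combine smallest probabilities repeatedly
Resulting codes:
  A: 10 (length 2)
  B: 11 (length 2)
  C: 01 (length 2)
  D: 00 (length 2)
Average length = Σ p(s) × length(s) = 2.0000 bits


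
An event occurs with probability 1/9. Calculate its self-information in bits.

Information content I(x) = -log₂(p(x))
I = -log₂(1/9) = -log₂(0.1111)
I = 3.1699 bits


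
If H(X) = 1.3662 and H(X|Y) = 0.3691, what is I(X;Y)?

I(X;Y) = H(X) - H(X|Y)
I(X;Y) = 1.3662 - 0.3691 = 0.9971 bits


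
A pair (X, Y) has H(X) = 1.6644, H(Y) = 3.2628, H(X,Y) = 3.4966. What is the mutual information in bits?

I(X;Y) = H(X) + H(Y) - H(X,Y)
I(X;Y) = 1.6644 + 3.2628 - 3.4966 = 1.4306 bits


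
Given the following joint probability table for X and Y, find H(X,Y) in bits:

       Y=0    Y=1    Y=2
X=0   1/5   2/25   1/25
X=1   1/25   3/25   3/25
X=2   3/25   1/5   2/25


H(X,Y) = -Σ p(x,y) log₂ p(x,y)
  p(0,0)=1/5: -0.2000 × log₂(0.2000) = 0.4644
  p(0,1)=2/25: -0.0800 × log₂(0.0800) = 0.2915
  p(0,2)=1/25: -0.0400 × log₂(0.0400) = 0.1858
  p(1,0)=1/25: -0.0400 × log₂(0.0400) = 0.1858
  p(1,1)=3/25: -0.1200 × log₂(0.1200) = 0.3671
  p(1,2)=3/25: -0.1200 × log₂(0.1200) = 0.3671
  p(2,0)=3/25: -0.1200 × log₂(0.1200) = 0.3671
  p(2,1)=1/5: -0.2000 × log₂(0.2000) = 0.4644
  p(2,2)=2/25: -0.0800 × log₂(0.0800) = 0.2915
H(X,Y) = 2.9845 bits


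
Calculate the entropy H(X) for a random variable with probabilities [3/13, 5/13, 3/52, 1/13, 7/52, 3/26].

H(X) = -Σ p(x) log₂ p(x)
  -3/13 × log₂(3/13) = 0.4882
  -5/13 × log₂(5/13) = 0.5302
  -3/52 × log₂(3/52) = 0.2374
  -1/13 × log₂(1/13) = 0.2846
  -7/52 × log₂(7/52) = 0.3895
  -3/26 × log₂(3/26) = 0.3595
H(X) = 2.2894 bits


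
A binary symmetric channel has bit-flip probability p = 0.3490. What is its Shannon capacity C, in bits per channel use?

For BSC with error probability p:
C = 1 - H(p) where H(p) is binary entropy
H(0.3490) = -0.3490 × log₂(0.3490) - 0.6510 × log₂(0.6510)
H(p) = 0.9332
C = 1 - 0.9332 = 0.0668 bits/use


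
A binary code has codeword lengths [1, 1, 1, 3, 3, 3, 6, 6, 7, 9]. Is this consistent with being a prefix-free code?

Kraft inequality: Σ 2^(-l_i) ≤ 1 for prefix-free code
Calculating: 2^(-1) + 2^(-1) + 2^(-1) + 2^(-3) + 2^(-3) + 2^(-3) + 2^(-6) + 2^(-6) + 2^(-7) + 2^(-9)
= 0.5 + 0.5 + 0.5 + 0.125 + 0.125 + 0.125 + 0.015625 + 0.015625 + 0.0078125 + 0.001953125
= 1.9160
Since 1.9160 > 1, prefix-free code does not exist
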